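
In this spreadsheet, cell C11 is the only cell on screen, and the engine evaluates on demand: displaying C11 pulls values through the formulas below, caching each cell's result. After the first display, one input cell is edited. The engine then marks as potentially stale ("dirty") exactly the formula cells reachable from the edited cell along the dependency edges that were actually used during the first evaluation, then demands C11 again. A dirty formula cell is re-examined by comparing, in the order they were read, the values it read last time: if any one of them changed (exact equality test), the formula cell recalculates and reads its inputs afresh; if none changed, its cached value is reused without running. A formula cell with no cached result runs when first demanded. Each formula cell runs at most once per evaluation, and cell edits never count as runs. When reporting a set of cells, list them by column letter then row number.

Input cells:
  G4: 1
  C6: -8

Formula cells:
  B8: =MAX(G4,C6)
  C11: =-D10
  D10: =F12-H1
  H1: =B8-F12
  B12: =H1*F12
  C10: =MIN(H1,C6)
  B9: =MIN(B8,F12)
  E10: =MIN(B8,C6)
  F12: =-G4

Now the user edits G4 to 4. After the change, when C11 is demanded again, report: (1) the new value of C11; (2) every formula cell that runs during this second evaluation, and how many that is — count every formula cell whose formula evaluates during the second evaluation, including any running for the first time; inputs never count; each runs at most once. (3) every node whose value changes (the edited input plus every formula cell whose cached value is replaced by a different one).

Initial pass — values computed on the first demand:
  B8 = MAX(1, -8) = 1
  F12 = -(1) = -1
  H1 = 1 - -1 = 2
  D10 = -1 - 2 = -3
  C11 = -(-3) = 3

Second demand — change propagation:
  B8: re-runs because G4 1->4; new result 4.
  F12: re-runs because G4 1->4; new result -4.
  H1: re-runs because B8 1->4; F12 -1->-4; new result 8.
  D10: re-runs because F12 -1->-4; H1 2->8; new result -12.
  C11: re-runs because D10 -3->-12; new result 12.

C11 now evaluates to 12.
Run set: B8, C11, D10, F12, H1 (5 run).
Changed values: B8, C11, D10, F12, G4, H1.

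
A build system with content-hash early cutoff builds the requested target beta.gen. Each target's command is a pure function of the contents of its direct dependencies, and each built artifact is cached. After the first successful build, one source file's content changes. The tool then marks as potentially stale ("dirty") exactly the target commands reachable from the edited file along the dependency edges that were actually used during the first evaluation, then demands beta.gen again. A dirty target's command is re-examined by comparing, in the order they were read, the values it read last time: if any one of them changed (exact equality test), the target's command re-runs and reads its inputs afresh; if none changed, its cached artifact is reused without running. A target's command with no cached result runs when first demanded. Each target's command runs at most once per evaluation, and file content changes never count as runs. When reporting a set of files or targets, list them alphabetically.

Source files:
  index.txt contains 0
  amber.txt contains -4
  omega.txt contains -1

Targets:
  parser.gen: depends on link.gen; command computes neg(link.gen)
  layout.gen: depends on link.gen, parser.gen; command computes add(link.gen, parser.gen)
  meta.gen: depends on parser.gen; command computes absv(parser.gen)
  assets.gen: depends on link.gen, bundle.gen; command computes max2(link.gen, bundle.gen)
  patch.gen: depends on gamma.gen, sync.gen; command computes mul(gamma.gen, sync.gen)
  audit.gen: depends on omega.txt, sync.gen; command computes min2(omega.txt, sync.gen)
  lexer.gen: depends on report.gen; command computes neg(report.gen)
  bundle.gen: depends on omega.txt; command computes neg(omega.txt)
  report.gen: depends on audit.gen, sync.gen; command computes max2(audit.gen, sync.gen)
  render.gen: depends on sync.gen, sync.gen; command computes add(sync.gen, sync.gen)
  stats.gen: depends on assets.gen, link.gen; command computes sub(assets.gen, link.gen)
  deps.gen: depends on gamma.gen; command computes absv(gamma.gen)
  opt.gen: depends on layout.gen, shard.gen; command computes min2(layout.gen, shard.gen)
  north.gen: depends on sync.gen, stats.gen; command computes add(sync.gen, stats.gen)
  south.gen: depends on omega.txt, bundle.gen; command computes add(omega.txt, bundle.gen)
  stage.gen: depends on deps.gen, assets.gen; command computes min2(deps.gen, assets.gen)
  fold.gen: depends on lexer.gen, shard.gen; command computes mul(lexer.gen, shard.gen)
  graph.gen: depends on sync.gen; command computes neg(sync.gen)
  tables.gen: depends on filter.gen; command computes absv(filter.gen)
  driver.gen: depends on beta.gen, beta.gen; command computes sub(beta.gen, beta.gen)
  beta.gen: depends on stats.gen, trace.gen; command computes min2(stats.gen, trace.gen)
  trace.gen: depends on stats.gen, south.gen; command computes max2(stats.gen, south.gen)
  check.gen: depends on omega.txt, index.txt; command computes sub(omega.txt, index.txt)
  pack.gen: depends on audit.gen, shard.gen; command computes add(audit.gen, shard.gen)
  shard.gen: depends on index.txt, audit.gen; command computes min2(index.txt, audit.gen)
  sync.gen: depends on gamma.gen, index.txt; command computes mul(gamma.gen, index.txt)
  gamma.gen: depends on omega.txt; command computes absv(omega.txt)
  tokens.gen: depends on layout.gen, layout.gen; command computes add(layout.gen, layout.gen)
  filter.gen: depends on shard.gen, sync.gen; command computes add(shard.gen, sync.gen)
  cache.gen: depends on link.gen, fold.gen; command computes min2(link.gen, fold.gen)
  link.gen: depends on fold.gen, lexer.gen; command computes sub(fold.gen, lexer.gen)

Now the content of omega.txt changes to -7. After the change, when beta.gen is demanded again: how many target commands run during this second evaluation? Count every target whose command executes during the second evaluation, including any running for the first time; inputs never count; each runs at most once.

First evaluation (everything demanded from the output):
  bundle.gen = neg(-1) = 1
  gamma.gen = absv(-1) = 1
  south.gen = add(-1, 1) = 0
  sync.gen = mul(1, 0) = 0
  audit.gen = min2(-1, 0) = -1
  report.gen = max2(-1, 0) = 0
  lexer.gen = neg(0) = 0
  shard.gen = min2(0, -1) = -1
  fold.gen = mul(0, -1) = 0
  link.gen = sub(0, 0) = 0
  assets.gen = max2(0, 1) = 1
  stats.gen = sub(1, 0) = 1
  trace.gen = max2(1, 0) = 1
  beta.gen = min2(1, 1) = 1

Propagation after the edit:
  bundle.gen: runs — omega.txt -1->-7; result 7.
  gamma.gen: runs — omega.txt -1->-7; result 7.
  south.gen: runs — omega.txt -1->-7; bundle.gen 1->7; result 0 (same value as before).
  sync.gen: runs — gamma.gen 1->7; result 0 (same value as before).
  audit.gen: runs — omega.txt -1->-7; result -7.
  report.gen: runs — audit.gen -1->-7; result 0 (same value as before).
  lexer.gen: checked — values it read are unchanged (report.gen unchanged); reused cached 0 without running.
  shard.gen: runs — audit.gen -1->-7; result -7.
  fold.gen: runs — shard.gen -1->-7; result 0 (same value as before).
  link.gen: checked — values it read are unchanged (fold.gen unchanged, lexer.gen unchanged); reused cached 0 without running.
  assets.gen: runs — bundle.gen 1->7; result 7.
  stats.gen: runs — assets.gen 1->7; result 7.
  trace.gen: runs — stats.gen 1->7; result 7.
  beta.gen: runs — stats.gen 1->7; trace.gen 1->7; result 7.

Key observation: the cutoff stops propagation at lexer.gen — its inputs' values are unchanged, so it reuses its cache.

Target commands that run: assets.gen, audit.gen, beta.gen, bundle.gen, fold.gen, gamma.gen, report.gen, shard.gen, south.gen, stats.gen, sync.gen, trace.gen — 12 in total.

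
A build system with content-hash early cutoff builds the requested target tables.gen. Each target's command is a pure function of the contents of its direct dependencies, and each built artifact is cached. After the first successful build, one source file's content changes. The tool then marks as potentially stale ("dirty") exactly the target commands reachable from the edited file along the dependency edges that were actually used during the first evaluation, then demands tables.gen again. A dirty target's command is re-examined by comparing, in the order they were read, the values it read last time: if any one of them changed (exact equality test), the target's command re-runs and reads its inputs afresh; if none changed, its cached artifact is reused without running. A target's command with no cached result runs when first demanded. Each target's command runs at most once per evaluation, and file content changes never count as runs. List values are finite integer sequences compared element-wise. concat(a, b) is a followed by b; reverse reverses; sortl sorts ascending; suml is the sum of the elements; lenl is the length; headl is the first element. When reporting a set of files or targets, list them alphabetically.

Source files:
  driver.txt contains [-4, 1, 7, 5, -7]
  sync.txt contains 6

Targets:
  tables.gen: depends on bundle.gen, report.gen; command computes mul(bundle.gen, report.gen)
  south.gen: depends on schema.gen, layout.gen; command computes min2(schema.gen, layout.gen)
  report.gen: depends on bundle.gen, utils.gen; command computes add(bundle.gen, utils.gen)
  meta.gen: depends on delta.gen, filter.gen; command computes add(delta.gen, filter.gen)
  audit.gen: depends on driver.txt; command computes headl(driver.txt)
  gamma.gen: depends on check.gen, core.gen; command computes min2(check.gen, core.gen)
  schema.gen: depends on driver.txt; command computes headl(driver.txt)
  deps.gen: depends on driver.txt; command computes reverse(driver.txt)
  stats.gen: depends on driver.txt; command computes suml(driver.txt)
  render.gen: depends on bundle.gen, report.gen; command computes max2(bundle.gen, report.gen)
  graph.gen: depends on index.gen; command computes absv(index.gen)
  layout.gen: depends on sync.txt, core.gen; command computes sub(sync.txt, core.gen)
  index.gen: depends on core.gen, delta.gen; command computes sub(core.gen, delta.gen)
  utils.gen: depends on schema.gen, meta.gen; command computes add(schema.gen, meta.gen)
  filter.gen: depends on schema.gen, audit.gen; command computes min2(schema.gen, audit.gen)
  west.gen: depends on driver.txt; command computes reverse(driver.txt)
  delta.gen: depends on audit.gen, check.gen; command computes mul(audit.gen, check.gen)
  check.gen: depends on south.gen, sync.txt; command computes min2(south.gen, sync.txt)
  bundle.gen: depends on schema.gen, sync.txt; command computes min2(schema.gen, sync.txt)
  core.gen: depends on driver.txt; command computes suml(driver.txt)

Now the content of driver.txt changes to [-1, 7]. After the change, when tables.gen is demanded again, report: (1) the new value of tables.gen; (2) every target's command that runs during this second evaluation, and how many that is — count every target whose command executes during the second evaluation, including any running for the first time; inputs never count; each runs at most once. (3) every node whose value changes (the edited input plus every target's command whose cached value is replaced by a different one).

New value of tables.gen: 2.
Target commands that run: audit.gen, bundle.gen, check.gen, core.gen, delta.gen, filter.gen, layout.gen, meta.gen, report.gen, schema.gen, south.gen, tables.gen, utils.gen — 13 in total.
Values that change: audit.gen, bundle.gen, check.gen, core.gen, delta.gen, driver.txt, filter.gen, layout.gen, meta.gen, report.gen, schema.gen, south.gen, tables.gen, utils.gen.

First evaluation (everything demanded from the output):
  audit.gen = headl([-4, 1, 7, 5, -7]) = -4
  core.gen = suml([-4, 1, 7, 5, -7]) = 2
  layout.gen = sub(6, 2) = 4
  schema.gen = headl([-4, 1, 7, 5, -7]) = -4
  bundle.gen = min2(-4, 6) = -4
  filter.gen = min2(-4, -4) = -4
  south.gen = min2(-4, 4) = -4
  check.gen = min2(-4, 6) = -4
  delta.gen = mul(-4, -4) = 16
  meta.gen = add(16, -4) = 12
  utils.gen = add(-4, 12) = 8
  report.gen = add(-4, 8) = 4
  tables.gen = mul(-4, 4) = -16

Propagation after the edit:
  audit.gen: runs — driver.txt [-4, 1, 7, 5, -7]->[-1, 7]; result -1.
  core.gen: runs — driver.txt [-4, 1, 7, 5, -7]->[-1, 7]; result 6.
  layout.gen: runs — core.gen 2->6; result 0.
  schema.gen: runs — driver.txt [-4, 1, 7, 5, -7]->[-1, 7]; result -1.
  bundle.gen: runs — schema.gen -4->-1; result -1.
  filter.gen: runs — schema.gen -4->-1; audit.gen -4->-1; result -1.
  south.gen: runs — schema.gen -4->-1; layout.gen 4->0; result -1.
  check.gen: runs — south.gen -4->-1; result -1.
  delta.gen: runs — audit.gen -4->-1; check.gen -4->-1; result 1.
  meta.gen: runs — delta.gen 16->1; filter.gen -4->-1; result 0.
  utils.gen: runs — schema.gen -4->-1; meta.gen 12->0; result -1.
  report.gen: runs — bundle.gen -4->-1; utils.gen 8->-1; result -2.
  tables.gen: runs — bundle.gen -4->-1; report.gen 4->-2; result 2.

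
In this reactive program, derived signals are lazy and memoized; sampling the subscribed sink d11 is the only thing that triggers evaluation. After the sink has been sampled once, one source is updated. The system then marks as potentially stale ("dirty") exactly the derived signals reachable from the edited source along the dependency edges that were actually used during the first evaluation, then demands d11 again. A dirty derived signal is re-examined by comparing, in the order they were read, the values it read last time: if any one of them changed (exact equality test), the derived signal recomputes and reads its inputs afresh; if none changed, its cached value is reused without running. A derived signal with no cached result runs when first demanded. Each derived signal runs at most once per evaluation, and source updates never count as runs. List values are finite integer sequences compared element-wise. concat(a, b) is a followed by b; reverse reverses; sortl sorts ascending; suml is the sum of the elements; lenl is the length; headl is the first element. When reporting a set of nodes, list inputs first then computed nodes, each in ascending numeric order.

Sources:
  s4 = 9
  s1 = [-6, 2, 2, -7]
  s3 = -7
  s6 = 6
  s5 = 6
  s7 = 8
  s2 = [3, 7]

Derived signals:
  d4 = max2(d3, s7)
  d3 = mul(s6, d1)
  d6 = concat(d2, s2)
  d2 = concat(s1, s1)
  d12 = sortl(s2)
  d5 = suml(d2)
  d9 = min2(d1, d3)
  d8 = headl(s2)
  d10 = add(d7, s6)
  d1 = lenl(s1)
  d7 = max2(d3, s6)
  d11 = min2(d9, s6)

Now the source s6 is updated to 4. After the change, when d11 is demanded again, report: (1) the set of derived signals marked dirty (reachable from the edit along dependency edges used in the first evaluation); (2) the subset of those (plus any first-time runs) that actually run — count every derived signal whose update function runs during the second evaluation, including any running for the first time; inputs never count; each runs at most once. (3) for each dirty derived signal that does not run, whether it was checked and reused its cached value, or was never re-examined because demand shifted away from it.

The edit dirties: d3, d9, d11.
3 derived signals run: d3, d9, d11.
No dirty derived signal escaped a run.

First demand of the output computes:
  d1 = lenl([-6, 2, 2, -7]) = 4
  d3 = mul(6, 4) = 24
  d9 = min2(4, 24) = 4
  d11 = min2(4, 6) = 4

After the edit, cleaning proceeds:
  d3: a read changed (s6 6->4) — executes, giving 16.
  d9: a read changed (d3 24->16) — executes, giving 4 — identical to its old value.
  d11: a read changed (s6 6->4) — executes, giving 4 — identical to its old value.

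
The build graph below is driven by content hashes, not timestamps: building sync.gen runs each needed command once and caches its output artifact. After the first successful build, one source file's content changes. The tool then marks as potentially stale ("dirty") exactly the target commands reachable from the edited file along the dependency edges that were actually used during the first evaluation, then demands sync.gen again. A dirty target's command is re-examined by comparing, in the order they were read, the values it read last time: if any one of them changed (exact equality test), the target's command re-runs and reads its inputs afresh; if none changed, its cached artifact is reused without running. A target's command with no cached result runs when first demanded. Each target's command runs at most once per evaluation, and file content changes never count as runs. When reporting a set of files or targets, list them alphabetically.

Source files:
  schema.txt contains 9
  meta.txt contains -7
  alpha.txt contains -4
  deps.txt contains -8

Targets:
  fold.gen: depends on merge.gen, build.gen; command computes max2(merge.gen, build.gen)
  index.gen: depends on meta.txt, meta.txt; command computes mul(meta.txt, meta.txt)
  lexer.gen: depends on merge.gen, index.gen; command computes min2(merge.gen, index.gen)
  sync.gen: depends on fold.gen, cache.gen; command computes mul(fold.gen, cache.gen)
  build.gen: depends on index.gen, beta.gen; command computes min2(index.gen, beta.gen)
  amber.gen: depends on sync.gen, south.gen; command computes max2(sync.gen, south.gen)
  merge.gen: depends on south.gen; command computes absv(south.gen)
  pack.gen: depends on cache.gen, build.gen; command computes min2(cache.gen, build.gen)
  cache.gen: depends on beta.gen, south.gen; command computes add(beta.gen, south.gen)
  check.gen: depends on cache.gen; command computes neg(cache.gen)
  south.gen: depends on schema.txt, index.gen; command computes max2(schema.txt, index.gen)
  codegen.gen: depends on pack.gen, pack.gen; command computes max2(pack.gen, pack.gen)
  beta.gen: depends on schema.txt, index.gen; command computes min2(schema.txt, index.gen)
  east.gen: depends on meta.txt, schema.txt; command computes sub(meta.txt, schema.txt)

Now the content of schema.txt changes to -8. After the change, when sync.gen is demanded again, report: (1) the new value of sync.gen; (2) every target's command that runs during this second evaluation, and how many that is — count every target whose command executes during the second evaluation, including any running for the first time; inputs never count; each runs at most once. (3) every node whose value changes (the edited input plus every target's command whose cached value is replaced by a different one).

sync.gen now evaluates to 2009.
Run set: beta.gen, build.gen, cache.gen, fold.gen, south.gen, sync.gen (6 run).
Changed values: beta.gen, build.gen, cache.gen, schema.txt, sync.gen.
The important point: at merge.gen every value read last time is unchanged, so the dirty flag clears without a run.

Initial pass — values computed on the first demand:
  index.gen = mul(-7, -7) = 49
  beta.gen = min2(9, 49) = 9
  build.gen = min2(49, 9) = 9
  south.gen = max2(9, 49) = 49
  cache.gen = add(9, 49) = 58
  merge.gen = absv(49) = 49
  fold.gen = max2(49, 9) = 49
  sync.gen = mul(49, 58) = 2842

Second demand — change propagation:
  beta.gen: re-runs because schema.txt 9->-8; new result -8.
  build.gen: re-runs because beta.gen 9->-8; new result -8.
  south.gen: re-runs because schema.txt 9->-8; new result 49 (unchanged).
  cache.gen: re-runs because beta.gen 9->-8; new result 41.
  merge.gen: re-examined; everything it read last time is the same (south.gen unchanged) — cache 49 kept, no run.
  fold.gen: re-runs because build.gen 9->-8; new result 49 (unchanged).
  sync.gen: re-runs because cache.gen 58->41; new result 2009.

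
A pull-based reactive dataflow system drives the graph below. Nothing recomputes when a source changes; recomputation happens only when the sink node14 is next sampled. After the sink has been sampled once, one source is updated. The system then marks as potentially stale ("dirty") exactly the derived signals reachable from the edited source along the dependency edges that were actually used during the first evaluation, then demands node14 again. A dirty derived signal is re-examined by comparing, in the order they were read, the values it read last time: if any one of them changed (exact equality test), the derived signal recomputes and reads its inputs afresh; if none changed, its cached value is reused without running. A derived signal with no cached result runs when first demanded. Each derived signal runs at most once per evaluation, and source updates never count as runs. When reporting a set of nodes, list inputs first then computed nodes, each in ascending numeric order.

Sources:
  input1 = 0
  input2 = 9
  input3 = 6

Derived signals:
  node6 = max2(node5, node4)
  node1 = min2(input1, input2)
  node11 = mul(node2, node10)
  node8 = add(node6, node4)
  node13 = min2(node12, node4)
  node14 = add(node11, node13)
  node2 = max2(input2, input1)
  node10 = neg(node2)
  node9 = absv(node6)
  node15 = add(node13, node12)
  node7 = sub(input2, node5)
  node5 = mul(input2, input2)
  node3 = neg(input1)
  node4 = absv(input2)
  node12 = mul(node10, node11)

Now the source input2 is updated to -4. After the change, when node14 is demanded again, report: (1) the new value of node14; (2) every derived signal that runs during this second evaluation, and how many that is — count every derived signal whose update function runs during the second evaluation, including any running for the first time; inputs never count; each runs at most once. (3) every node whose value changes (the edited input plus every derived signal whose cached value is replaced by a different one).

First evaluation (everything demanded from the output):
  node2 = max2(9, 0) = 9
  node4 = absv(9) = 9
  node10 = neg(9) = -9
  node11 = mul(9, -9) = -81
  node12 = mul(-9, -81) = 729
  node13 = min2(729, 9) = 9
  node14 = add(-81, 9) = -72

Propagation after the edit:
  node2: runs — input2 9->-4; result 0.
  node4: runs — input2 9->-4; result 4.
  node10: runs — node2 9->0; result 0.
  node11: runs — node2 9->0; node10 -9->0; result 0.
  node12: runs — node10 -9->0; node11 -81->0; result 0.
  node13: runs — node12 729->0; node4 9->4; result 0.
  node14: runs — node11 -81->0; node13 9->0; result 0.

New value of node14: 0.
Derived signals that run: node2, node4, node10, node11, node12, node13, node14 — 7 in total.
Values that change: input2, node2, node4, node10, node11, node12, node13, node14.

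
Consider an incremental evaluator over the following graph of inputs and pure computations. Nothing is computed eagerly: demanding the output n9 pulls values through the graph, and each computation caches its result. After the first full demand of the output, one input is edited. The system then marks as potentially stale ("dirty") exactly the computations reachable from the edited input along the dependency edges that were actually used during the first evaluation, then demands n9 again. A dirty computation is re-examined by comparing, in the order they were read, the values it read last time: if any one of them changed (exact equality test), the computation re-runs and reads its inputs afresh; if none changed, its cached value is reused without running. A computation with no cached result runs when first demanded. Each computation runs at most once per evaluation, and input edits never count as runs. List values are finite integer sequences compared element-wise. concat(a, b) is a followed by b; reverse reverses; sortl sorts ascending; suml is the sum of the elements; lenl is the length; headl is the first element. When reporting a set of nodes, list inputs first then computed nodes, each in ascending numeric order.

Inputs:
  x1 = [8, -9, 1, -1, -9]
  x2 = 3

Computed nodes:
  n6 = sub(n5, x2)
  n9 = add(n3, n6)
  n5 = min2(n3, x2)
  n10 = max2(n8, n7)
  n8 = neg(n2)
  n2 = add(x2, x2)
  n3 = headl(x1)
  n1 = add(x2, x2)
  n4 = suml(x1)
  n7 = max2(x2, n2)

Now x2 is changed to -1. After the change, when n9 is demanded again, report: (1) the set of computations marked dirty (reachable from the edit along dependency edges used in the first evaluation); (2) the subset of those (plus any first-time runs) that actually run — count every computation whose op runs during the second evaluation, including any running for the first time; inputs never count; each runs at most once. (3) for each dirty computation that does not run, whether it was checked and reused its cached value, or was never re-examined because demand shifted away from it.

Initial pass — values computed on the first demand:
  n3 = headl([8, -9, 1, -1, -9]) = 8
  n5 = min2(8, 3) = 3
  n6 = sub(3, 3) = 0
  n9 = add(8, 0) = 8

Second demand — change propagation:
  n5: re-runs because x2 3->-1; new result -1.
  n6: re-runs because n5 3->-1; x2 3->-1; new result 0 (unchanged).
  n9: re-examined; everything it read last time is the same (n3 unchanged, n6 unchanged) — cache 8 kept, no run.

The important point: n6 recomputes to an identical value, and the output ends up unchanged.

Dirty set: n5, n6, n9.
Run set: n5, n6 (2 run).
Re-examined without running (cache reused): n9.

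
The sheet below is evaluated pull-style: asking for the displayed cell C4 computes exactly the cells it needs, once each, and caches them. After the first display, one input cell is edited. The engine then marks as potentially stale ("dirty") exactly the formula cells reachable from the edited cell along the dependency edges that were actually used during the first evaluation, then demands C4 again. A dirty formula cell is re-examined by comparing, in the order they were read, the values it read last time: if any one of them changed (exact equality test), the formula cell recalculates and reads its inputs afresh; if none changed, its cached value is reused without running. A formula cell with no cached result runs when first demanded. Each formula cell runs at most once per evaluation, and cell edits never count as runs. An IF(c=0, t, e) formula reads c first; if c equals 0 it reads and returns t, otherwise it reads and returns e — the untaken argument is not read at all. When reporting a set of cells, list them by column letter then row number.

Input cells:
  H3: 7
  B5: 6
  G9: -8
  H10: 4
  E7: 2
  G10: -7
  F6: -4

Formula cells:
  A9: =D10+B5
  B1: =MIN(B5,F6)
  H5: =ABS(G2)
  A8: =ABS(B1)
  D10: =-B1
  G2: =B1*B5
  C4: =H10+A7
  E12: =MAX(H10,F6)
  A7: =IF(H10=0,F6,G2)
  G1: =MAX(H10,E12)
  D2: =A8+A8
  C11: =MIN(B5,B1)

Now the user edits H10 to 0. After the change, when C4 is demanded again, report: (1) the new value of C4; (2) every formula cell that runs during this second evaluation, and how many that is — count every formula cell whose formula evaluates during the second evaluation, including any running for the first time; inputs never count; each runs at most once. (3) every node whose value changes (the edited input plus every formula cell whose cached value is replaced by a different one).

Demanding C4 again yields -4.
2 formula cells run: A7, C4.
The nodes whose values change: A7, C4, H10.

First demand of the output computes:
  B1 = MIN(6, -4) = -4
  G2 = -4 * 6 = -24
  A7 = IF(H10=0: H10=4 -> else branch G2) = -24
  C4 = 4 + -24 = -20

After the edit, cleaning proceeds:
  A7: a read changed (H10 4->0) — executes, giving -4.
  C4: a read changed (H10 4->0; A7 -24->-4) — executes, giving -4.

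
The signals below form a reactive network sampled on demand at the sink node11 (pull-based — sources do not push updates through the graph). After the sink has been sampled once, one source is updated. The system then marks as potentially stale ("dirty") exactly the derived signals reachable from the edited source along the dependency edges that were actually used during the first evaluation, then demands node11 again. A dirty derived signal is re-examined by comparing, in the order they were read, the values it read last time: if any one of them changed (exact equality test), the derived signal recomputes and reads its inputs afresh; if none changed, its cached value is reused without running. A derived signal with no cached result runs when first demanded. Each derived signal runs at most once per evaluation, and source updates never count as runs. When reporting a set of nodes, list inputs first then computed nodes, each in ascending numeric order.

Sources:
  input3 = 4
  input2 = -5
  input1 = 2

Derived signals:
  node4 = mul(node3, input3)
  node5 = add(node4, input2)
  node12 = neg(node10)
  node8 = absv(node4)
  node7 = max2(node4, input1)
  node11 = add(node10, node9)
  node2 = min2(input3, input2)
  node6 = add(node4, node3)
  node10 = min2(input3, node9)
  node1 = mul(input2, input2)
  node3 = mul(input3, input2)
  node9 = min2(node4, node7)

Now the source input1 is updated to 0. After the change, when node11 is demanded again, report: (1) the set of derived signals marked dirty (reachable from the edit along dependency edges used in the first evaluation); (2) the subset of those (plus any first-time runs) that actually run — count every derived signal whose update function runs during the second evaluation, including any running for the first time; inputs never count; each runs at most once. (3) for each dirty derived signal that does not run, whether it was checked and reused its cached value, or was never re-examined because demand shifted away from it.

Initial pass — values computed on the first demand:
  node3 = mul(4, -5) = -20
  node4 = mul(-20, 4) = -80
  node7 = max2(-80, 2) = 2
  node9 = min2(-80, 2) = -80
  node10 = min2(4, -80) = -80
  node11 = add(-80, -80) = -160

Second demand — change propagation:
  node7: re-runs because input1 2->0; new result 0.
  node9: re-runs because node7 2->0; new result -80 (unchanged).
  node10: re-examined; everything it read last time is the same (input3 unchanged, node9 unchanged) — cache -80 kept, no run.
  node11: re-examined; everything it read last time is the same (node10 unchanged, node9 unchanged) — cache -160 kept, no run.

The important point: node9 recomputes to an identical value, and the output ends up unchanged.

Dirty set: node7, node9, node10, node11.
Run set: node7, node9 (2 run).
Re-examined without running (cache reused): node10, node11.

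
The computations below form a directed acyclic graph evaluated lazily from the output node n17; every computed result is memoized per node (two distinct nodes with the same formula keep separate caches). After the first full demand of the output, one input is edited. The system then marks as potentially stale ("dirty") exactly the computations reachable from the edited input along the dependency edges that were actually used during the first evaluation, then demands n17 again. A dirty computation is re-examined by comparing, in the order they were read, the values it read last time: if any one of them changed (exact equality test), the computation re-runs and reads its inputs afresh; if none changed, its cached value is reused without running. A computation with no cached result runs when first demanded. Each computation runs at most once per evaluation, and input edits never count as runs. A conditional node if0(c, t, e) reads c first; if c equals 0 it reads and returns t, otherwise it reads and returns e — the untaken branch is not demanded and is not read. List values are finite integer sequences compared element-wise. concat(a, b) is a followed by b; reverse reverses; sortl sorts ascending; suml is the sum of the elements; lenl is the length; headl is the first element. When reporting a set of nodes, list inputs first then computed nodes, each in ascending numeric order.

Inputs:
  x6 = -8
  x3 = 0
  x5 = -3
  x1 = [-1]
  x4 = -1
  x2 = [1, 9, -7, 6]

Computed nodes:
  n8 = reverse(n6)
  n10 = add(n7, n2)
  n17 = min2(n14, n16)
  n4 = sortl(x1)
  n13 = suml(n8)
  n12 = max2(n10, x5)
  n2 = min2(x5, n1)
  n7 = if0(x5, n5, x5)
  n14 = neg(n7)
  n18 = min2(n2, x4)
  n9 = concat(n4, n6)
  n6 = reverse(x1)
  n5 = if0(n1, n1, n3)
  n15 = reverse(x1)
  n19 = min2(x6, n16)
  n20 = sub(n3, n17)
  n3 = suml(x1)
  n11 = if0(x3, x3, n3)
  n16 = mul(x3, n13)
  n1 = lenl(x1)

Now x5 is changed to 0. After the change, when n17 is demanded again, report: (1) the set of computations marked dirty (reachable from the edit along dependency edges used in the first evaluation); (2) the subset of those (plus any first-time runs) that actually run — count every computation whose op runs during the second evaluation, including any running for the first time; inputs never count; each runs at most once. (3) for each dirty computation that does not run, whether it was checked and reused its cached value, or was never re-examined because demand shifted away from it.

The edit dirties: n7, n14, n17.
6 computations run: n1, n3, n5, n7, n14, n17.
No dirty computation escaped a run.
Note the branch switch — n1, n3, n5 had no cache and run now for the first time.

First demand of the output computes:
  n6 = reverse([-1]) = [-1]
  n7 = if0(x5=-3 -> else branch x5) = -3
  n8 = reverse([-1]) = [-1]
  n13 = suml([-1]) = -1
  n14 = neg(-3) = 3
  n16 = mul(0, -1) = 0
  n17 = min2(3, 0) = 0

After the edit, cleaning proceeds:
  n1: had never run; runs now, result 1.
  n3: had never run; runs now, result -1.
  n5: had never run; runs now, result -1.
  n7: a read changed (x5 -3->0; x5 -3->0) — executes, giving -1.
  n14: a read changed (n7 -3->-1) — executes, giving 1.
  n17: a read changed (n14 3->1) — executes, giving 0 — identical to its old value.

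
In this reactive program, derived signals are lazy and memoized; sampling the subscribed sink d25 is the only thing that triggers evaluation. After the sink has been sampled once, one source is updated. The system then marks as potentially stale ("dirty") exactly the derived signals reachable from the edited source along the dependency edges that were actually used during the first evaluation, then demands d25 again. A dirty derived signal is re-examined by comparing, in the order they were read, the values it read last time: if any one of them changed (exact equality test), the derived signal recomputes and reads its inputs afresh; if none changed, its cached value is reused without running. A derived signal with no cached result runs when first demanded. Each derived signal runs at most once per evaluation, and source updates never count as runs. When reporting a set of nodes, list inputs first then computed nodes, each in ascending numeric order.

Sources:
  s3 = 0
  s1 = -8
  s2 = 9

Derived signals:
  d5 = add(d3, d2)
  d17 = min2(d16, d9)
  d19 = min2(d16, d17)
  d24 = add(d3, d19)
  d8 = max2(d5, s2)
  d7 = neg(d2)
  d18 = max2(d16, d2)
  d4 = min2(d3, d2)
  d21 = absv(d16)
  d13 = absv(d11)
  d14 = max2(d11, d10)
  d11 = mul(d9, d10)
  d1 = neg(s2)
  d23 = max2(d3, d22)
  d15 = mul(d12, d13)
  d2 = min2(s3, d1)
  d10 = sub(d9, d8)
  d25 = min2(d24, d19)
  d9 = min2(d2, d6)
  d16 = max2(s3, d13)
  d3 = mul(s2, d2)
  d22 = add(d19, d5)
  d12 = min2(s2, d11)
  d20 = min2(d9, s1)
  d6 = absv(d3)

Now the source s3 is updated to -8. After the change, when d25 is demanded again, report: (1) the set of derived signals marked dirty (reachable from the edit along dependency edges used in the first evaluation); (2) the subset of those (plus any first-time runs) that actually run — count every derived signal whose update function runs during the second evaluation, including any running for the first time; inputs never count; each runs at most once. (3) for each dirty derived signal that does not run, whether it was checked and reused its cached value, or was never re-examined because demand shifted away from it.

First demand of the output computes:
  d1 = neg(9) = -9
  d2 = min2(0, -9) = -9
  d3 = mul(9, -9) = -81
  d5 = add(-81, -9) = -90
  d6 = absv(-81) = 81
  d8 = max2(-90, 9) = 9
  d9 = min2(-9, 81) = -9
  d10 = sub(-9, 9) = -18
  d11 = mul(-9, -18) = 162
  d13 = absv(162) = 162
  d16 = max2(0, 162) = 162
  d17 = min2(162, -9) = -9
  d19 = min2(162, -9) = -9
  d24 = add(-81, -9) = -90
  d25 = min2(-90, -9) = -90

After the edit, cleaning proceeds:
  d2: a read changed (s3 0->-8) — executes, giving -9 — identical to its old value.
  d3: dirty, but its reads are unchanged (s2 unchanged, d2 unchanged); cached -81 stands.
  d5: dirty, but its reads are unchanged (d3 unchanged, d2 unchanged); cached -90 stands.
  d6: dirty, but its reads are unchanged (d3 unchanged); cached 81 stands.
  d8: dirty, but its reads are unchanged (d5 unchanged, s2 unchanged); cached 9 stands.
  d9: dirty, but its reads are unchanged (d2 unchanged, d6 unchanged); cached -9 stands.
  d10: dirty, but its reads are unchanged (d9 unchanged, d8 unchanged); cached -18 stands.
  d11: dirty, but its reads are unchanged (d9 unchanged, d10 unchanged); cached 162 stands.
  d13: dirty, but its reads are unchanged (d11 unchanged); cached 162 stands.
  d16: a read changed (s3 0->-8) — executes, giving 162 — identical to its old value.
  d17: dirty, but its reads are unchanged (d16 unchanged, d9 unchanged); cached -9 stands.
  d19: dirty, but its reads are unchanged (d16 unchanged, d17 unchanged); cached -9 stands.
  d24: dirty, but its reads are unchanged (d3 unchanged, d19 unchanged); cached -90 stands.
  d25: dirty, but its reads are unchanged (d24 unchanged, d19 unchanged); cached -90 stands.

Note where the cutoff bites: d3 is checked, finds nothing changed, and keeps its cache.

The edit dirties: d2, d3, d5, d6, d8, d9, d10, d11, d13, d16, d17, d19, d24, d25.
2 derived signals run: d2, d16.
Cache hits after checking: d3, d5, d6, d8, d9, d10, d11, d13, d17, d19, d24, d25.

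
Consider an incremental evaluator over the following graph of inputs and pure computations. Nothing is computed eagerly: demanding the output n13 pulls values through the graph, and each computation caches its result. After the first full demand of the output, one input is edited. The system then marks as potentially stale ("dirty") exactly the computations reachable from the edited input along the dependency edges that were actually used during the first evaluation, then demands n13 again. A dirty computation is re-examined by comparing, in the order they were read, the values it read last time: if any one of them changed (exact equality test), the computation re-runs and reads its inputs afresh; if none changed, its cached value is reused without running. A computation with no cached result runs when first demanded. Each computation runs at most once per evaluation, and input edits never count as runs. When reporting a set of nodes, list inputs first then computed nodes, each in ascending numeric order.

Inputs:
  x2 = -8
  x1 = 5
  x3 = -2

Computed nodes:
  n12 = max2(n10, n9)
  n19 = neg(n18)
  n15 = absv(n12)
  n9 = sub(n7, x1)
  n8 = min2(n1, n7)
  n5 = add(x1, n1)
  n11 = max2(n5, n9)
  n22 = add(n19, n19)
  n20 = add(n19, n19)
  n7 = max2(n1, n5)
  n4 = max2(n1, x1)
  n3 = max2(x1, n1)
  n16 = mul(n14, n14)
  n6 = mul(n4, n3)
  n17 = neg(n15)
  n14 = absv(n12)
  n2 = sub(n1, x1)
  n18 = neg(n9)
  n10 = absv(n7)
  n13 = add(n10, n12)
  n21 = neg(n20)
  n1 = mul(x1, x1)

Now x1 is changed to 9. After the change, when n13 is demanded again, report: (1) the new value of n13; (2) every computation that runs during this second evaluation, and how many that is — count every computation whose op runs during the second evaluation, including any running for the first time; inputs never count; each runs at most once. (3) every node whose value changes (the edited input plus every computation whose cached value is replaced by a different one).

n13 now evaluates to 180.
Run set: n1, n5, n7, n9, n10, n12, n13 (7 run).
Changed values: x1, n1, n5, n7, n9, n10, n12, n13.

Initial pass — values computed on the first demand:
  n1 = mul(5, 5) = 25
  n5 = add(5, 25) = 30
  n7 = max2(25, 30) = 30
  n9 = sub(30, 5) = 25
  n10 = absv(30) = 30
  n12 = max2(30, 25) = 30
  n13 = add(30, 30) = 60

Second demand — change propagation:
  n1: re-runs because x1 5->9; x1 5->9; new result 81.
  n5: re-runs because x1 5->9; n1 25->81; new result 90.
  n7: re-runs because n1 25->81; n5 30->90; new result 90.
  n9: re-runs because n7 30->90; x1 5->9; new result 81.
  n10: re-runs because n7 30->90; new result 90.
  n12: re-runs because n10 30->90; n9 25->81; new result 90.
  n13: re-runs because n10 30->90; n12 30->90; new result 180.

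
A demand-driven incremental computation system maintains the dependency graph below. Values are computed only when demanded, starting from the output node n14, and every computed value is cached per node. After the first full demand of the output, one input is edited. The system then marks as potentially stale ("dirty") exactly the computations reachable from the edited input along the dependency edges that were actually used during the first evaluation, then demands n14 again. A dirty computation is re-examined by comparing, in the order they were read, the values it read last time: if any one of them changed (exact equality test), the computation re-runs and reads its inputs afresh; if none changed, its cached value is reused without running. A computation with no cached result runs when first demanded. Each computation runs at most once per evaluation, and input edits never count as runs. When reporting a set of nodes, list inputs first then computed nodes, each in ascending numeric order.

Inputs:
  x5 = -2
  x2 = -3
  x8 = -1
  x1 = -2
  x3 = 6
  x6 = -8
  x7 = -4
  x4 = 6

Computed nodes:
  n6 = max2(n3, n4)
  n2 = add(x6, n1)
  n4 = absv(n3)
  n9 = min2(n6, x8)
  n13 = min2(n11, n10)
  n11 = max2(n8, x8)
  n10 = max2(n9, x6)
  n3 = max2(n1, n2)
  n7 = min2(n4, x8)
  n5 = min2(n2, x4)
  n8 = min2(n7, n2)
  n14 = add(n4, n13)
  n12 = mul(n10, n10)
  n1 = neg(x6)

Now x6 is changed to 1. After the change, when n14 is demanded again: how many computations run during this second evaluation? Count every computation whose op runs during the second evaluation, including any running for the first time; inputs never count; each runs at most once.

Computations that run: n1, n2, n3, n4, n6, n7, n9, n10, n13, n14 — 10 in total.
Key observation: the cutoff stops propagation at n8 — its inputs' values are unchanged, so it reuses its cache.

First evaluation (everything demanded from the output):
  n1 = neg(-8) = 8
  n2 = add(-8, 8) = 0
  n3 = max2(8, 0) = 8
  n4 = absv(8) = 8
  n6 = max2(8, 8) = 8
  n7 = min2(8, -1) = -1
  n8 = min2(-1, 0) = -1
  n9 = min2(8, -1) = -1
  n10 = max2(-1, -8) = -1
  n11 = max2(-1, -1) = -1
  n13 = min2(-1, -1) = -1
  n14 = add(8, -1) = 7

Propagation after the edit:
  n1: runs — x6 -8->1; result -1.
  n2: runs — x6 -8->1; n1 8->-1; result 0 (same value as before).
  n3: runs — n1 8->-1; result 0.
  n4: runs — n3 8->0; result 0.
  n6: runs — n3 8->0; n4 8->0; result 0.
  n7: runs — n4 8->0; result -1 (same value as before).
  n8: checked — values it read are unchanged (n7 unchanged, n2 unchanged); reused cached -1 without running.
  n9: runs — n6 8->0; result -1 (same value as before).
  n10: runs — x6 -8->1; result 1.
  n11: checked — values it read are unchanged (n8 unchanged, x8 unchanged); reused cached -1 without running.
  n13: runs — n10 -1->1; result -1 (same value as before).
  n14: runs — n4 8->0; result -1.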